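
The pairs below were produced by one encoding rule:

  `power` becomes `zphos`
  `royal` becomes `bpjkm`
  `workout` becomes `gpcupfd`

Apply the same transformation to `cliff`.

Shifts by position in power: pos 0: p→z (+10), pos 1: o→p (+1), pos 2: w→h (+11), pos 3: e→o (+10), pos 4: r→s (+1) — repeating every 3. It's a Vigenère-style cipher with numeric key [10,1,11]: position i shifts by key[i mod 3].
On cliff: c+10=m, l+1=m, i+11=t, f+10=p, f+1=g.

mmtpg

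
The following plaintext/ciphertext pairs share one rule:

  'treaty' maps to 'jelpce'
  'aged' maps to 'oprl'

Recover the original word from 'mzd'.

sob

The output letters match the input read backwards, each shifted +11: treaty reversed is ytaert. Two steps: reverse the string, then apply a Caesar shift of +11.
Decoding mzd: shift back: m−11=b, z−11=o, d−11=s → bos; then reverse → sob.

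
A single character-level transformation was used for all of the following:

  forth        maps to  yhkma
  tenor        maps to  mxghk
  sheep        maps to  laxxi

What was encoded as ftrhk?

Each letter is shifted forward by 19 in the alphabet (a Caesar shift of +19).
Reversing it on ftrhk: f−19=m, t−19=a, r−19=y, h−19=o, k−19=r.

mayor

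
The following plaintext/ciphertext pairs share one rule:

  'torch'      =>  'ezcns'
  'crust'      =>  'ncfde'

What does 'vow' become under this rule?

gzh

Each letter is shifted forward by 11 in the alphabet (a Caesar shift of +11).
Applying it to vow: v+11=g, o+11=z, w+11=h.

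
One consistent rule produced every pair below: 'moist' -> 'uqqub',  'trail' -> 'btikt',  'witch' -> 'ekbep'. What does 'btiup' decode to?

A repeating key of period 2 is used — shifts +8, +2 over and over.
Reversing it on btiup: b−8=t, t−2=r, i−8=a, u−2=s, p−8=h.

trash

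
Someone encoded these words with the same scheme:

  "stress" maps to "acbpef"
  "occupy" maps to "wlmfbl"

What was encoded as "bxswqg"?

toilet

In stress: s→a is +8, t→c is +9, r→b is +10, e→p is +11 — the shift increases by 1 each position. Letter i (0-indexed) is shifted by i+8, so successive shifts are 8, 9, 10, ….
Undoing it on bxswqg: b−8=t, x−9=o, s−10=i, w−11=l, q−12=e, g−13=t.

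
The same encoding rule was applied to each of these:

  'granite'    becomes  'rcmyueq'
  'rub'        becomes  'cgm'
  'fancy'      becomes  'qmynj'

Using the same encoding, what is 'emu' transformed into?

qxg

The shift depends on letter class: consonant g→r is +11, but vowel a→m is +12. Two shifts are in play — +12 for a/e/i/o/u, +11 for every other letter.
On emu: e(vowel)+12=q, m(cons)+11=x, u(vowel)+12=g.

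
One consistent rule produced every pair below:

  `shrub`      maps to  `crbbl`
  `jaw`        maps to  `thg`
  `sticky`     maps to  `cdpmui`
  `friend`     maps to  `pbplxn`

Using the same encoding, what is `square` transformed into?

The shift depends on letter class: consonant s→c is +10, but vowel u→b is +7. Vowels shift forward by 7 and consonants shift forward by 10.
On square: s(cons)+10=c, q(cons)+10=a, u(vowel)+7=b, a(vowel)+7=h, r(cons)+10=b, e(vowel)+7=l.

cabhbl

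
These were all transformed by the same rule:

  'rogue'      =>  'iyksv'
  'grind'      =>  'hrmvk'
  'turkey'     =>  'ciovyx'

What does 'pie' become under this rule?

imt

The output letters match the input read backwards, each shifted +4: rogue reversed is eugor. Two steps: reverse the string, then apply a Caesar shift of +4.
On pie: reverse → eip; then shift: e+4=i, i+4=m, p+4=t.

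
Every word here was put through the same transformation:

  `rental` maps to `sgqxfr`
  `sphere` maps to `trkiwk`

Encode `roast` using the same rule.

In rental: r→s is +1, e→g is +2, n→q is +3, t→x is +4 — the shift increases by 1 each position. The shift increases by 1 at each position, starting from +1: 1, 2, 3, ….
For roast: r+1=s, o+2=q, a+3=d, s+4=w, t+5=y.

sqdwy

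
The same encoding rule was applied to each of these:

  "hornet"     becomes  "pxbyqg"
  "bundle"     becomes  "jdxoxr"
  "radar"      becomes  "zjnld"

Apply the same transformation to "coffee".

In hornet: h→p is +8, o→x is +9, r→b is +10, n→y is +11 — the shift increases by 1 each position. Letter i (0-indexed) is shifted by i+8, so successive shifts are 8, 9, 10, ….
On coffee: c+8=k, o+9=x, f+10=p, f+11=q, e+12=q, e+13=r.

kxpqqr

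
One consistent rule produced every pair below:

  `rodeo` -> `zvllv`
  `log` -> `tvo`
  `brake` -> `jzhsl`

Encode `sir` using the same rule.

The shift depends on letter class: consonant r→z is +8, but vowel o→v is +7. Vowels shift forward by 7 and consonants shift forward by 8.
For sir: s(cons)+8=a, i(vowel)+7=p, r(cons)+8=z.

apz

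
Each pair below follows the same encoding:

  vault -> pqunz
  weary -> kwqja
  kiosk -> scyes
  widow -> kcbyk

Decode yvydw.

v(21)→p(15) and a(0)→q(16) fit y≡21x+16 (mod 26); the inverse of 21 mod 26 is 5. Treating letters as 0–25, the rule is x ↦ 21x + 16 (mod 26).
Reversing it on yvydw: y(24)→5·(24−16)≡14=o; v(21)→5·(21−16)≡25=z; y(24)→5·(24−16)≡14=o; d(3)→5·(3−16)≡13=n; w(22)→5·(22−16)≡4=e (all mod 26).

ozone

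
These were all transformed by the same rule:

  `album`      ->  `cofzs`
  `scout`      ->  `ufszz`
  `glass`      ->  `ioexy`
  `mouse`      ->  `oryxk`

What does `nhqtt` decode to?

In album: a→c is +2, l→o is +3, b→f is +4, u→z is +5 — the shift increases by 1 each position. Letter i (0-indexed) is shifted by i+2, so successive shifts are 2, 3, 4, ….
Reversing it on nhqtt: n−2=l, h−3=e, q−4=m, t−5=o, t−6=n.

lemon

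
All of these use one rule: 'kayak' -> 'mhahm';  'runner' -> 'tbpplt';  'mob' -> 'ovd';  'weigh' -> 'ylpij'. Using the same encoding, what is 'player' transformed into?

rnhalt

The shift depends on letter class: consonant k→m is +2, but vowel a→h is +7. Vowels shift forward by 7 and consonants shift forward by 2.
On player: p(cons)+2=r, l(cons)+2=n, a(vowel)+7=h, y(cons)+2=a, e(vowel)+7=l, r(cons)+2=t.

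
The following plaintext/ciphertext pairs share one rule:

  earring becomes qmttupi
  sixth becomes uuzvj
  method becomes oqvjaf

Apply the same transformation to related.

The shift depends on letter class: consonant r→t is +2, but vowel e→q is +12. Vowels shift forward by 12 and consonants shift forward by 2.
For related: r(cons)+2=t, e(vowel)+12=q, l(cons)+2=n, a(vowel)+12=m, t(cons)+2=v, e(vowel)+12=q, d(cons)+2=f.

tqnmvqf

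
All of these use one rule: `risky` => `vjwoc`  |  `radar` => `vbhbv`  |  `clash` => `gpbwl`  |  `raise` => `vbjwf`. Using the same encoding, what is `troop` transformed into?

xvppt

The shift depends on letter class: consonant r→v is +4, but vowel i→j is +1. The rule splits by letter class: vowels +1, consonants +4.
Applying it to troop: t(cons)+4=x, r(cons)+4=v, o(vowel)+1=p, o(vowel)+1=p, p(cons)+4=t.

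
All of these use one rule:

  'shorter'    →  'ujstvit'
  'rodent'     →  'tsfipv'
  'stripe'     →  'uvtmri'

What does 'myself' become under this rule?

The shift depends on letter class: consonant s→u is +2, but vowel o→s is +4. Two shifts are in play — +4 for a/e/i/o/u, +2 for every other letter.
Applying it to myself: m(cons)+2=o, y(cons)+2=a, s(cons)+2=u, e(vowel)+4=i, l(cons)+2=n, f(cons)+2=h.

oauinh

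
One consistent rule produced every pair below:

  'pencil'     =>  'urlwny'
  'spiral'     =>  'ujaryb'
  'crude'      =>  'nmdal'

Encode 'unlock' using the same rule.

The output letters match the input read backwards, each shifted +9: pencil reversed is licnep. Read the word backwards and shift each letter +9.
For unlock: reverse → kcolnu; then shift: k+9=t, c+9=l, o+9=x, l+9=u, n+9=w, u+9=d.

tlxuwd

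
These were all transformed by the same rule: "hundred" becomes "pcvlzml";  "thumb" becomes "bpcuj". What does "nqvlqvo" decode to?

Compare letters: h→p is +8, u→c is +8, n→v is +8 — a constant shift. It's a constant shift of +8 (ROT8).
Reversing it on nqvlqvo: n−8=f, q−8=i, v−8=n, l−8=d, q−8=i, v−8=n, o−8=g.

finding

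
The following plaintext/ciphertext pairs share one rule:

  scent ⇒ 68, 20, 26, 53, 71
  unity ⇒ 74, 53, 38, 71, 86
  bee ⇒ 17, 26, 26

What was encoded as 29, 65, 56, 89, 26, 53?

frozen

s(#19)→68 and c(#3)→20: differences scale by 3, so n = 3·pos + 11. The formula is n = 3×(alphabet index, a=1) + 11.
Reversing it on 29, 65, 56, 89, 26, 53: 29→(29−11)÷3=6=f, 65→(65−11)÷3=18=r, 56→(56−11)÷3=15=o, 89→(89−11)÷3=26=z, 26→(26−11)÷3=5=e, 53→(53−11)÷3=14=n.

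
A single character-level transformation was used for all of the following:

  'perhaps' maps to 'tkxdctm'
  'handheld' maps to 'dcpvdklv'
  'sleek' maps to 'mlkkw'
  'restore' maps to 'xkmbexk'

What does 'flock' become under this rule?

p(15)→t(19) and e(4)→k(10) fit y≡15x+2 (mod 26); the inverse of 15 mod 26 is 7. Treating letters as 0–25, the rule is x ↦ 15x + 2 (mod 26).
For flock: f(5)→15·5+2≡25=z; l(11)→15·11+2≡11=l; o(14)→15·14+2≡4=e; c(2)→15·2+2≡6=g; k(10)→15·10+2≡22=w (all mod 26).

zlegw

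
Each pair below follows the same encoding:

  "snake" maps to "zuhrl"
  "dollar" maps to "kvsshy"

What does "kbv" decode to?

duo

Compare letters: s→z is +7, n→u is +7, a→h is +7 — a constant shift. This is a Caesar cipher with shift 7.
Reversing it on kbv: k−7=d, b−7=u, v−7=o.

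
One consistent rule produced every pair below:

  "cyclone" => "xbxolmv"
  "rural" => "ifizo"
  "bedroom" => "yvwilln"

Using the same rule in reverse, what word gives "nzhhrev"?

massive

Each pair mirrors across the alphabet (c↔x, y↔b, c↔x): positions sum to 25. This is the alphabet-reversal cipher (Atbash): a becomes z, b becomes y, etc.
Reversing it on nzhhrev: n↔m, z↔a, h↔s, h↔s, r↔i, e↔v, v↔e.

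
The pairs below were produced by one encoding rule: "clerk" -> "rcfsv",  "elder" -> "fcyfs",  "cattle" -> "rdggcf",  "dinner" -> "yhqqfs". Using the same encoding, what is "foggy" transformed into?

mxttp

This is an affine cipher: with a=0,…,z=25, each position x becomes (7x+3) mod 26.
Applying it to foggy: f(5)→7·5+3≡12=m; o(14)→7·14+3≡23=x; g(6)→7·6+3≡19=t; g(6)→7·6+3≡19=t; y(24)→7·24+3≡15=p (all mod 26).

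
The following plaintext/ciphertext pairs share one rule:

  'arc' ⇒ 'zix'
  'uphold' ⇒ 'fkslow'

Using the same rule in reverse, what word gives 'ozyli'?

Each pair mirrors across the alphabet (a↔z, r↔i, c↔x): positions sum to 25. Letters are reflected about the middle of the alphabet (position → 25−position): Atbash.
Decoding ozyli: o↔l, z↔a, y↔b, l↔o, i↔r.

labor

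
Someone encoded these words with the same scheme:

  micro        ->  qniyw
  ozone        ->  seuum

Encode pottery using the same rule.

ttzamai

In micro: m→q is +4, i→n is +5, c→i is +6, r→y is +7 — the shift increases by 1 each position. The shift increases by 1 at each position, starting from +4: 4, 5, 6, ….
On pottery: p+4=t, o+5=t, t+6=z, t+7=a, e+8=m, r+9=a, y+10=i.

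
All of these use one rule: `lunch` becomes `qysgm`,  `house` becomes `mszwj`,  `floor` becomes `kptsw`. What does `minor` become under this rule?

Shifts by position in lunch: pos 0: l→q (+5), pos 1: u→y (+4), pos 2: n→s (+5), pos 3: c→g (+4) — repeating every 2. The shifts repeat in a cycle of length 2: positions 0,1,… shift by +5, +4, then the pattern repeats.
For minor: m+5=r, i+4=m, n+5=s, o+4=s, r+5=w.

rmssw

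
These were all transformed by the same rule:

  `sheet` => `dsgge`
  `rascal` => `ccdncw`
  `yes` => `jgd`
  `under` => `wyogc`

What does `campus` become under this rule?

The shift depends on letter class: consonant s→d is +11, but vowel e→g is +2. Vowels shift forward by 2 and consonants shift forward by 11.
Applying it to campus: c(cons)+11=n, a(vowel)+2=c, m(cons)+11=x, p(cons)+11=a, u(vowel)+2=w, s(cons)+11=d.

ncxawd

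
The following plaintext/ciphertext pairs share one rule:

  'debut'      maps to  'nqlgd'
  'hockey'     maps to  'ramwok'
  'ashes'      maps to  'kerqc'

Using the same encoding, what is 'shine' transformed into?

ctszo

The shifts repeat in a cycle of length 2: positions 0,1,… shift by +10, +12, then the pattern repeats.
For shine: s+10=c, h+12=t, i+10=s, n+12=z, e+10=o.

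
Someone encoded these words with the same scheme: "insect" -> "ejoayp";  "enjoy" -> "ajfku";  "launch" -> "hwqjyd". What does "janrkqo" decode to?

Compare letters: i→e is +22, n→j is +22, s→o is +22 — a constant shift. This is a Caesar cipher with shift 22.
Reversing it on janrkqo: j−22=n, a−22=e, n−22=r, r−22=v, k−22=o, q−22=u, o−22=s.

nervous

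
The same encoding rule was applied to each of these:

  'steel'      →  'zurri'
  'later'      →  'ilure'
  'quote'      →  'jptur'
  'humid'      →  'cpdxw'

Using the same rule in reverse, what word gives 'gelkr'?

brave

s(18)→z(25) and t(19)→u(20) fit y≡21x+11 (mod 26); the inverse of 21 mod 26 is 5. Treating letters as 0–25, the rule is x ↦ 21x + 11 (mod 26).
Reversing it on gelkr: g(6)→5·(6−11)≡1=b; e(4)→5·(4−11)≡17=r; l(11)→5·(11−11)≡0=a; k(10)→5·(10−11)≡21=v; r(17)→5·(17−11)≡4=e (all mod 26).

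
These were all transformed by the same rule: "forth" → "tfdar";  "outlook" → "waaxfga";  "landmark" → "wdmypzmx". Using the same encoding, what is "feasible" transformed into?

qxnuemqr

The word is reversed, then every letter is shifted forward by 12.
Applying it to feasible: reverse → elbisaef; then shift: e+12=q, l+12=x, b+12=n, i+12=u, s+12=e, a+12=m, e+12=q, f+12=r.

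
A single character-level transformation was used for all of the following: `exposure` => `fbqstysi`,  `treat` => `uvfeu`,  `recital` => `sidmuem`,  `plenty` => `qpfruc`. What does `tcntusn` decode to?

Shifts by position in exposure: pos 0: e→f (+1), pos 1: x→b (+4), pos 2: p→q (+1), pos 3: o→s (+4) — repeating every 2. A repeating key of period 2 is used — shifts +1, +4 over and over.
Reversing it on tcntusn: t−1=s, c−4=y, n−1=m, t−4=p, u−1=t, s−4=o, n−1=m.

symptom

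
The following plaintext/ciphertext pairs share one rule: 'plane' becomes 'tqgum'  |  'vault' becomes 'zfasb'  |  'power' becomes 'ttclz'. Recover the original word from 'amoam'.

In plane: p→t is +4, l→q is +5, a→g is +6, n→u is +7 — the shift increases by 1 each position. The shift increases by 1 at each position, starting from +4: 4, 5, 6, ….
Undoing it on amoam: a−4=w, m−5=h, o−6=i, a−7=t, m−8=e.

white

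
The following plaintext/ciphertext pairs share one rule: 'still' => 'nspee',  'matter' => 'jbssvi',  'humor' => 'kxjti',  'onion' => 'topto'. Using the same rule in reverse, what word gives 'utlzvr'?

This is an affine cipher: with a=0,…,z=25, each position x becomes (5x+1) mod 26.
Reversing it on utlzvr: u(20)→21·(20−1)≡9=j; t(19)→21·(19−1)≡14=o; l(11)→21·(11−1)≡2=c; z(25)→21·(25−1)≡10=k; v(21)→21·(21−1)≡4=e; r(17)→21·(17−1)≡24=y (all mod 26).

jockey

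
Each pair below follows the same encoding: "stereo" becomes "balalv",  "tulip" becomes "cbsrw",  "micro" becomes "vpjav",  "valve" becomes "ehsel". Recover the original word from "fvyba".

Shifts by position in stereo: pos 0: s→b (+9), pos 1: t→a (+7), pos 2: e→l (+7), pos 3: r→a (+9), pos 4: e→l (+7), pos 5: o→v (+7) — repeating every 3. It's a Vigenère-style cipher with numeric key [9,7,7]: position i shifts by key[i mod 3].
Undoing it on fvyba: f−9=w, v−7=o, y−7=r, b−9=s, a−7=t.

worst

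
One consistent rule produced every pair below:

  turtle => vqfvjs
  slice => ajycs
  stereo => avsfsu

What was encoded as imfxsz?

garden

t(19)→v(21) and u(20)→q(16) fit y≡21x+12 (mod 26); the inverse of 21 mod 26 is 5. This is an affine cipher: with a=0,…,z=25, each position x becomes (21x+12) mod 26.
Reversing it on imfxsz: i(8)→5·(8−12)≡6=g; m(12)→5·(12−12)≡0=a; f(5)→5·(5−12)≡17=r; x(23)→5·(23−12)≡3=d; s(18)→5·(18−12)≡4=e; z(25)→5·(25−12)≡13=n (all mod 26).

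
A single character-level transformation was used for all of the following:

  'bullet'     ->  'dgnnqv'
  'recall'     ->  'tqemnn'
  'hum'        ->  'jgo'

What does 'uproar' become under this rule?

grtamt

The shift depends on letter class: consonant b→d is +2, but vowel u→g is +12. Vowels shift forward by 12 and consonants shift forward by 2.
On uproar: u(vowel)+12=g, p(cons)+2=r, r(cons)+2=t, o(vowel)+12=a, a(vowel)+12=m, r(cons)+2=t.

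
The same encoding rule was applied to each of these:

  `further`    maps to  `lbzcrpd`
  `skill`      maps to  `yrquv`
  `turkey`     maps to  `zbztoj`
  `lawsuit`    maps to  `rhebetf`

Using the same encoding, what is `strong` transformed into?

yazxxr

In further: f→l is +6, u→b is +7, r→z is +8, t→c is +9 — the shift increases by 1 each position. Each letter shifts forward by (position + 6), i.e. 6, 7, 8, … — the shift grows by one for each successive letter.
On strong: s+6=y, t+7=a, r+8=z, o+9=x, n+10=x, g+11=r.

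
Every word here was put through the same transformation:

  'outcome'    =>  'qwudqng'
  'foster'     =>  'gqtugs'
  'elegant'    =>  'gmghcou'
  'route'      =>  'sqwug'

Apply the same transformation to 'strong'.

tusqoh

The shift depends on letter class: consonant t→u is +1, but vowel o→q is +2. Vowels shift forward by 2 and consonants shift forward by 1.
Applying it to strong: s(cons)+1=t, t(cons)+1=u, r(cons)+1=s, o(vowel)+2=q, n(cons)+1=o, g(cons)+1=h.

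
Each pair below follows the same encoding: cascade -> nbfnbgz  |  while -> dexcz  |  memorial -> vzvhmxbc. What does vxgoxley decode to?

Each letter's alphabet position (a=0..z=25) is mapped through 19·x+1 mod 26 — an affine cipher.
Reversing it on vxgoxley: v(21)→11·(21−1)≡12=m; x(23)→11·(23−1)≡8=i; g(6)→11·(6−1)≡3=d; o(14)→11·(14−1)≡13=n; x(23)→11·(23−1)≡8=i; l(11)→11·(11−1)≡6=g; e(4)→11·(4−1)≡7=h; y(24)→11·(24−1)≡19=t (all mod 26).

midnight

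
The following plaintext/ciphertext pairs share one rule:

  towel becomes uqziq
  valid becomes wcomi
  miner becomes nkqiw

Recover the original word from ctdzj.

brave

In towel: t→u is +1, o→q is +2, w→z is +3, e→i is +4 — the shift increases by 1 each position. Each letter shifts forward by (position + 1), i.e. 1, 2, 3, … — the shift grows by one for each successive letter.
Undoing it on ctdzj: c−1=b, t−2=r, d−3=a, z−4=v, j−5=e.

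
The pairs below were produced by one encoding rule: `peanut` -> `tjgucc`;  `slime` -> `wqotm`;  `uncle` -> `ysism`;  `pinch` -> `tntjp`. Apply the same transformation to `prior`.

In peanut: p→t is +4, e→j is +5, a→g is +6, n→u is +7 — the shift increases by 1 each position. The shift increases by 1 at each position, starting from +4: 4, 5, 6, ….
Applying it to prior: p+4=t, r+5=w, i+6=o, o+7=v, r+8=z.

twovz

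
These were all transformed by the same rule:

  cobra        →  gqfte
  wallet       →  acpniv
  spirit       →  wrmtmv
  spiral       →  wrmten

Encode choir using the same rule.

A repeating key of period 2 is used — shifts +4, +2 over and over.
For choir: c+4=g, h+2=j, o+4=s, i+2=k, r+4=v.

gjskv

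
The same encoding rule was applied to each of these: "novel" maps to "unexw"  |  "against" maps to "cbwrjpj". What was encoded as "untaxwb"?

snorkel

The output letters match the input read backwards, each shifted +9: novel reversed is levon. Read the word backwards and shift each letter +9.
Reversing it on untaxwb: shift back: u−9=l, n−9=e, t−9=k, a−9=r, x−9=o, w−9=n, b−9=s → lekrons; then reverse → snorkel.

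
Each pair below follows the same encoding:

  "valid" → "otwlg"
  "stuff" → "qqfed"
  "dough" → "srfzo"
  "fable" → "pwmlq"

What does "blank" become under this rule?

vylwm

The output letters match the input read backwards, each shifted +11: valid reversed is dilav. The word is reversed, then every letter is shifted forward by 11.
On blank: reverse → knalb; then shift: k+11=v, n+11=y, a+11=l, l+11=w, b+11=m.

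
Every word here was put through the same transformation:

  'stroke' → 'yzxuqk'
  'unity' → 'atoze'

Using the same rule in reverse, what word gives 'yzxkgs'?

stream

Compare letters: s→y is +6, t→z is +6, r→x is +6 — a constant shift. Every letter moves 6 places later in the alphabet, wrapping around z→a.
Reversing it on yzxkgs: y−6=s, z−6=t, x−6=r, k−6=e, g−6=a, s−6=m.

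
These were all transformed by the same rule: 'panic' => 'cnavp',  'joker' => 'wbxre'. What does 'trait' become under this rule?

Compare letters: p→c is +13, a→n is +13, n→a is +13 — a constant shift. Every letter moves 13 places later in the alphabet, wrapping around z→a.
Applying it to trait: t+13=g, r+13=e, a+13=n, i+13=v, t+13=g.

genvg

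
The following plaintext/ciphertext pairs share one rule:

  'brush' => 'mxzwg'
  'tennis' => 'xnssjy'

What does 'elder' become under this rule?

wjiqj

The output letters match the input read backwards, each shifted +5: brush reversed is hsurb. Read the word backwards and shift each letter +5.
For elder: reverse → redle; then shift: r+5=w, e+5=j, d+5=i, l+5=q, e+5=j.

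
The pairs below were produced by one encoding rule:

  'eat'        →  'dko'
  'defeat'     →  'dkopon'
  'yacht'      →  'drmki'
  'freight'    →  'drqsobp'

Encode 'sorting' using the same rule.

qxsdbyc

The word is reversed, then every letter is shifted forward by 10.
For sorting: reverse → gnitros; then shift: g+10=q, n+10=x, i+10=s, t+10=d, r+10=b, o+10=y, s+10=c.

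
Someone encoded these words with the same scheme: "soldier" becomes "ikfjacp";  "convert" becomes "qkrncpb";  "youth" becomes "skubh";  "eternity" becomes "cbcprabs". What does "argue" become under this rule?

s(18)→i(8) and o(14)→k(10) fit y≡19x+4 (mod 26); the inverse of 19 mod 26 is 11. Treating letters as 0–25, the rule is x ↦ 19x + 4 (mod 26).
Applying it to argue: a(0)→19·0+4≡4=e; r(17)→19·17+4≡15=p; g(6)→19·6+4≡14=o; u(20)→19·20+4≡20=u; e(4)→19·4+4≡2=c (all mod 26).

epouc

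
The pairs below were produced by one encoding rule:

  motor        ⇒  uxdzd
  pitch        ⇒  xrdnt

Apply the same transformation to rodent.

In motor: m→u is +8, o→x is +9, t→d is +10, o→z is +11 — the shift increases by 1 each position. The shift increases by 1 at each position, starting from +8: 8, 9, 10, ….
Applying it to rodent: r+8=z, o+9=x, d+10=n, e+11=p, n+12=z, t+13=g.

zxnpzg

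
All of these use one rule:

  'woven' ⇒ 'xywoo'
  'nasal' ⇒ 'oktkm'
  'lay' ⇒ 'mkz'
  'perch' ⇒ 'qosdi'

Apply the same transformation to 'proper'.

Vowels shift forward by 10 and consonants shift forward by 1.
Applying it to proper: p(cons)+1=q, r(cons)+1=s, o(vowel)+10=y, p(cons)+1=q, e(vowel)+10=o, r(cons)+1=s.

qsyqos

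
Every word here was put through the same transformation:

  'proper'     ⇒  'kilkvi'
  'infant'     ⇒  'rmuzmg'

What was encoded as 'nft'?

mug

Each pair mirrors across the alphabet (p↔k, r↔i, o↔l): positions sum to 25. Letters are reflected about the middle of the alphabet (position → 25−position): Atbash.
Decoding nft: n↔m, f↔u, t↔g.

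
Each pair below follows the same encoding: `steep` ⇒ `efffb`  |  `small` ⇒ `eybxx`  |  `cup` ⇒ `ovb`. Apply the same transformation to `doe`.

Vowels shift forward by 1 and consonants shift forward by 12.
On doe: d(cons)+12=p, o(vowel)+1=p, e(vowel)+1=f.

ppf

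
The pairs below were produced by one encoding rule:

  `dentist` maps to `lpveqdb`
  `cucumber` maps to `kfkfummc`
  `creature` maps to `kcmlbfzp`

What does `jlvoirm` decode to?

bandage

Shifts by position in dentist: pos 0: d→l (+8), pos 1: e→p (+11), pos 2: n→v (+8), pos 3: t→e (+11) — repeating every 2. The shifts repeat in a cycle of length 2: positions 0,1,… shift by +8, +11, then the pattern repeats.
Undoing it on jlvoirm: j−8=b, l−11=a, v−8=n, o−11=d, i−8=a, r−11=g, m−8=e.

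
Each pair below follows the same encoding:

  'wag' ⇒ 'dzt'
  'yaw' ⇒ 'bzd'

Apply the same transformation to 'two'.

Each pair mirrors across the alphabet (w↔d, a↔z, g↔t): positions sum to 25. This is the alphabet-reversal cipher (Atbash): a becomes z, b becomes y, etc.
On two: t↔g, w↔d, o↔l.

gdl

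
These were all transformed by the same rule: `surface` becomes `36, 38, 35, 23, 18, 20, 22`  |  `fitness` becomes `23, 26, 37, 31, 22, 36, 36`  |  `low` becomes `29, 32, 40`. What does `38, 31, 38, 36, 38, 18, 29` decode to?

unusual

s is letter #19 and maps to 36: an offset of 17. The number is (letter's place in the alphabet, a=1) + 17.
Reversing it on 38, 31, 38, 36, 38, 18, 29: 38→(38−17)÷1=21=u, 31→(31−17)÷1=14=n, 38→(38−17)÷1=21=u, 36→(36−17)÷1=19=s, 38→(38−17)÷1=21=u, 18→(18−17)÷1=1=a, 29→(29−17)÷1=12=l.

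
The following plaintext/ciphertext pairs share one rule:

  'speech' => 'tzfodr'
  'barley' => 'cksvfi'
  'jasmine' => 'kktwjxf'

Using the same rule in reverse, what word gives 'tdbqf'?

It's a Vigenère-style cipher with numeric key [1,10]: position i shifts by key[i mod 2].
Undoing it on tdbqf: t−1=s, d−10=t, b−1=a, q−10=g, f−1=e.

stage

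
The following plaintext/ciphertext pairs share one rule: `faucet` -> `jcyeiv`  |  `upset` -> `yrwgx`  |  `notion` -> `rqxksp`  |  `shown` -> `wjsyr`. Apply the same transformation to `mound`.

qqyph

Shifts by position in faucet: pos 0: f→j (+4), pos 1: a→c (+2), pos 2: u→y (+4), pos 3: c→e (+2) — repeating every 2. It's a Vigenère-style cipher with numeric key [4,2]: position i shifts by key[i mod 2].
For mound: m+4=q, o+2=q, u+4=y, n+2=p, d+4=h.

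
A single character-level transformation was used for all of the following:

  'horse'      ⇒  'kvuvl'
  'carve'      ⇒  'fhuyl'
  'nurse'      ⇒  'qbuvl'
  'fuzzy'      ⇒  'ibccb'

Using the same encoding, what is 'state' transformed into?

The shift depends on letter class: consonant h→k is +3, but vowel o→v is +7. Two shifts are in play — +7 for a/e/i/o/u, +3 for every other letter.
Applying it to state: s(cons)+3=v, t(cons)+3=w, a(vowel)+7=h, t(cons)+3=w, e(vowel)+7=l.

vwhwl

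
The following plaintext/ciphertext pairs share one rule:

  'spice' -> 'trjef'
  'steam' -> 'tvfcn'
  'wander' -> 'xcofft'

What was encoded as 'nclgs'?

maker

Shifts by position in spice: pos 0: s→t (+1), pos 1: p→r (+2), pos 2: i→j (+1), pos 3: c→e (+2) — repeating every 2. It's a Vigenère-style cipher with numeric key [1,2]: position i shifts by key[i mod 2].
Undoing it on nclgs: n−1=m, c−2=a, l−1=k, g−2=e, s−1=r.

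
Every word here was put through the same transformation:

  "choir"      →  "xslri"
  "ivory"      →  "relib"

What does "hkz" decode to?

Each pair mirrors across the alphabet (c↔x, h↔s, o↔l): positions sum to 25. This is the alphabet-reversal cipher (Atbash): a becomes z, b becomes y, etc.
Undoing it on hkz: h↔s, k↔p, z↔a.

spa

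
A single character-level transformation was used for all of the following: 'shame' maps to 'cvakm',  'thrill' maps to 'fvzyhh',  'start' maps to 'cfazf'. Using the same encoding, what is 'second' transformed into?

cmgqnj

s(18)→c(2) and h(7)→v(21) fit y≡3x+0 (mod 26); the inverse of 3 mod 26 is 9. This is an affine cipher: with a=0,…,z=25, each position x becomes (3x+0) mod 26.
Applying it to second: s(18)→3·18+0≡2=c; e(4)→3·4+0≡12=m; c(2)→3·2+0≡6=g; o(14)→3·14+0≡16=q; n(13)→3·13+0≡13=n; d(3)→3·3+0≡9=j (all mod 26).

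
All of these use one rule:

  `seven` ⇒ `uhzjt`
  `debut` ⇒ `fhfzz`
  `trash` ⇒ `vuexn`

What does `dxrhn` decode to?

In seven: s→u is +2, e→h is +3, v→z is +4, e→j is +5 — the shift increases by 1 each position. The shift increases by 1 at each position, starting from +2: 2, 3, 4, ….
Decoding dxrhn: d−2=b, x−3=u, r−4=n, h−5=c, n−6=h.

bunch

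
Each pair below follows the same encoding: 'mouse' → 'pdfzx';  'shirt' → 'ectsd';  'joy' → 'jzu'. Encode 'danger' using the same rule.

Two steps: reverse the string, then apply a Caesar shift of +11.
For danger: reverse → regnad; then shift: r+11=c, e+11=p, g+11=r, n+11=y, a+11=l, d+11=o.

cprylo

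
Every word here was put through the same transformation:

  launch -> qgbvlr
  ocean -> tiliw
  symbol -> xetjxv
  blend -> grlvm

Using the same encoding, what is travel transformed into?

Each letter shifts forward by (position + 5), i.e. 5, 6, 7, … — the shift grows by one for each successive letter.
On travel: t+5=y, r+6=x, a+7=h, v+8=d, e+9=n, l+10=v.

yxhdnv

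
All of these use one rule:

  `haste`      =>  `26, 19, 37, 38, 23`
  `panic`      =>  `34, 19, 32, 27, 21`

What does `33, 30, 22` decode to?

h is letter #8 and maps to 26: an offset of 18. Each letter is replaced by its alphabet position (a=1..z=26) + 18.
Undoing it on 33, 30, 22: 33→(33−18)÷1=15=o, 30→(30−18)÷1=12=l, 22→(22−18)÷1=4=d.

old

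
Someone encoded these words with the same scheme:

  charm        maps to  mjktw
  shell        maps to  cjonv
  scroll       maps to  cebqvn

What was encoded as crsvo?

spite

A repeating key of period 2 is used — shifts +10, +2 over and over.
Undoing it on crsvo: c−10=s, r−2=p, s−10=i, v−2=t, o−10=e.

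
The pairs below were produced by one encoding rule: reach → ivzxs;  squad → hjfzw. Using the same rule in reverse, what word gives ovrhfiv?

leisure

Each pair mirrors across the alphabet (r↔i, e↔v, a↔z): positions sum to 25. This is the alphabet-reversal cipher (Atbash): a becomes z, b becomes y, etc.
Reversing it on ovrhfiv: o↔l, v↔e, r↔i, h↔s, f↔u, i↔r, v↔e.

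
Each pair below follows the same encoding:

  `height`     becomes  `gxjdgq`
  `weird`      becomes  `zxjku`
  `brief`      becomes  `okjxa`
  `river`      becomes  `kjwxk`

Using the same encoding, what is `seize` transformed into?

This is an affine cipher: with a=0,…,z=25, each position x becomes (3x+11) mod 26.
For seize: s(18)→3·18+11≡13=n; e(4)→3·4+11≡23=x; i(8)→3·8+11≡9=j; z(25)→3·25+11≡8=i; e(4)→3·4+11≡23=x (all mod 26).

nxjix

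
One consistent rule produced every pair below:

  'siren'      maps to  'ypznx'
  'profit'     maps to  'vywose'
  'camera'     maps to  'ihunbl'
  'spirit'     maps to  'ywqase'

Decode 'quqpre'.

In siren: s→y is +6, i→p is +7, r→z is +8, e→n is +9 — the shift increases by 1 each position. Letter i (0-indexed) is shifted by i+6, so successive shifts are 6, 7, 8, ….
Decoding quqpre: q−6=k, u−7=n, q−8=i, p−9=g, r−10=h, e−11=t.

knight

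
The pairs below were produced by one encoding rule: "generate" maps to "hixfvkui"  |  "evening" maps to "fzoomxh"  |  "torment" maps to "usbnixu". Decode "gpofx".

Shifts by position in generate: pos 0: g→h (+1), pos 1: e→i (+4), pos 2: n→x (+10), pos 3: e→f (+1), pos 4: r→v (+4), pos 5: a→k (+10) — repeating every 3. A repeating key of period 3 is used — shifts +1, +4, +10 over and over.
Decoding gpofx: g−1=f, p−4=l, o−10=e, f−1=e, x−4=t.

fleet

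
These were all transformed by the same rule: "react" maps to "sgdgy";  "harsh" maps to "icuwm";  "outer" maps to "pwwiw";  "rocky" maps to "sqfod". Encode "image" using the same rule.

jodkj

In react: r→s is +1, e→g is +2, a→d is +3, c→g is +4 — the shift increases by 1 each position. Letter i (0-indexed) is shifted by i+1, so successive shifts are 1, 2, 3, ….
Applying it to image: i+1=j, m+2=o, a+3=d, g+4=k, e+5=j.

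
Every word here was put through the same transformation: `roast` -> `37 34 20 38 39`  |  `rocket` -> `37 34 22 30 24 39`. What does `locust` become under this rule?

The number is (letter's place in the alphabet, a=1) + 19.
Applying it to locust: l=12→31, o=15→34, c=3→22, u=21→40, s=19→38, t=20→39.

31 34 22 40 38 39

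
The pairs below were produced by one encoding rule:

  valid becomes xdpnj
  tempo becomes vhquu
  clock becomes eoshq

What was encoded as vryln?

tough

Letter i (0-indexed) is shifted by i+2, so successive shifts are 2, 3, 4, ….
Reversing it on vryln: v−2=t, r−3=o, y−4=u, l−5=g, n−6=h.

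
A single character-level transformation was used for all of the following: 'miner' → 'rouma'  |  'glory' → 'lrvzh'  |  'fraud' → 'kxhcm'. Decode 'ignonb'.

dagger

In miner: m→r is +5, i→o is +6, n→u is +7, e→m is +8 — the shift increases by 1 each position. The shift increases by 1 at each position, starting from +5: 5, 6, 7, ….
Undoing it on ignonb: i−5=d, g−6=a, n−7=g, o−8=g, n−9=e, b−10=r.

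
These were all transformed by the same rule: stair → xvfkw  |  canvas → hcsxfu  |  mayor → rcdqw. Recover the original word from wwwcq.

rural

Shifts by position in stair: pos 0: s→x (+5), pos 1: t→v (+2), pos 2: a→f (+5), pos 3: i→k (+2) — repeating every 2. A repeating key of period 2 is used — shifts +5, +2 over and over.
Reversing it on wwwcq: w−5=r, w−2=u, w−5=r, c−2=a, q−5=l.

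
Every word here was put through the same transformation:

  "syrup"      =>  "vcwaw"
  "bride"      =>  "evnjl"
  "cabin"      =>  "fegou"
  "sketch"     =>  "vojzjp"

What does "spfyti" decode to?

plasma

Letter i (0-indexed) is shifted by i+3, so successive shifts are 3, 4, 5, ….
Reversing it on spfyti: s−3=p, p−4=l, f−5=a, y−6=s, t−7=m, i−8=a.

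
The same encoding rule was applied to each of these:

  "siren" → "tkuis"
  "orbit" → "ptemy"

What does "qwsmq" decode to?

pupil

Each letter shifts forward by (position + 1), i.e. 1, 2, 3, … — the shift grows by one for each successive letter.
Decoding qwsmq: q−1=p, w−2=u, s−3=p, m−4=i, q−5=l.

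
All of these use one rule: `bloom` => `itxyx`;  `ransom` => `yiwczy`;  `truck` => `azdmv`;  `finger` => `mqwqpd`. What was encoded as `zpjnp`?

shade

Each letter shifts forward by (position + 7), i.e. 7, 8, 9, … — the shift grows by one for each successive letter.
Decoding zpjnp: z−7=s, p−8=h, j−9=a, n−10=d, p−11=e.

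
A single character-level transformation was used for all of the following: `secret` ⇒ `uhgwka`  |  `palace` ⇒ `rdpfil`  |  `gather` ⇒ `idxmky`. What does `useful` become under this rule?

wvikas

In secret: s→u is +2, e→h is +3, c→g is +4, r→w is +5 — the shift increases by 1 each position. The shift increases by 1 at each position, starting from +2: 2, 3, 4, ….
Applying it to useful: u+2=w, s+3=v, e+4=i, f+5=k, u+6=a, l+7=s.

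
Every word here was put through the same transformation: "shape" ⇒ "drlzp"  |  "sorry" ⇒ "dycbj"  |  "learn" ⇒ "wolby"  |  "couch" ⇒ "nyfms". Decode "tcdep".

Shifts by position in shape: pos 0: s→d (+11), pos 1: h→r (+10), pos 2: a→l (+11), pos 3: p→z (+10) — repeating every 2. The shifts repeat in a cycle of length 2: positions 0,1,… shift by +11, +10, then the pattern repeats.
Reversing it on tcdep: t−11=i, c−10=s, d−11=s, e−10=u, p−11=e.

issue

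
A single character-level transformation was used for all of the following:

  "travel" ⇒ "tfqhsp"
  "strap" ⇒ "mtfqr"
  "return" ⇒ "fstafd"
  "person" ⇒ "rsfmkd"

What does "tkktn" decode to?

t(19)→t(19) and r(17)→f(5) fit y≡7x+16 (mod 26); the inverse of 7 mod 26 is 15. Each letter's alphabet position (a=0..z=25) is mapped through 7·x+16 mod 26 — an affine cipher.
Reversing it on tkktn: t(19)→15·(19−16)≡19=t; k(10)→15·(10−16)≡14=o; k(10)→15·(10−16)≡14=o; t(19)→15·(19−16)≡19=t; n(13)→15·(13−16)≡7=h (all mod 26).

tooth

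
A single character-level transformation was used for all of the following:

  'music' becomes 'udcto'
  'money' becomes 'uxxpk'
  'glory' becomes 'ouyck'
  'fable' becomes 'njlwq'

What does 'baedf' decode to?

In music: m→u is +8, u→d is +9, s→c is +10, i→t is +11 — the shift increases by 1 each position. Letter i (0-indexed) is shifted by i+8, so successive shifts are 8, 9, 10, ….
Decoding baedf: b−8=t, a−9=r, e−10=u, d−11=s, f−12=t.

trust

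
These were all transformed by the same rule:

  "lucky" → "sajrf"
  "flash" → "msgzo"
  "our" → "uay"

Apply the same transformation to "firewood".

The shift depends on letter class: consonant l→s is +7, but vowel u→a is +6. Two shifts are in play — +6 for a/e/i/o/u, +7 for every other letter.
On firewood: f(cons)+7=m, i(vowel)+6=o, r(cons)+7=y, e(vowel)+6=k, w(cons)+7=d, o(vowel)+6=u, o(vowel)+6=u, d(cons)+7=k.

moykduuk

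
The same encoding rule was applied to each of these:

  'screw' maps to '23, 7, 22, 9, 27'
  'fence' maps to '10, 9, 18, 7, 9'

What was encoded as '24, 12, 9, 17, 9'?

s is letter #19 and maps to 23: an offset of 4. Letters become their 1-based position plus 4 (so a→5, b→6, …).
Undoing it on 24, 12, 9, 17, 9: 24→(24−4)÷1=20=t, 12→(12−4)÷1=8=h, 9→(9−4)÷1=5=e, 17→(17−4)÷1=13=m, 9→(9−4)÷1=5=e.

theme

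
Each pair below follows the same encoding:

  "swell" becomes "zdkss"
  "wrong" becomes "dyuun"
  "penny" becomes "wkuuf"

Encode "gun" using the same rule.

nau

The shift depends on letter class: consonant s→z is +7, but vowel e→k is +6. Vowels shift forward by 6 and consonants shift forward by 7.
Applying it to gun: g(cons)+7=n, u(vowel)+6=a, n(cons)+7=u.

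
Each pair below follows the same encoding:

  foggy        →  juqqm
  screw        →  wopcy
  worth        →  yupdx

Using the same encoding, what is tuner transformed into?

dkncp

f(5)→j(9) and o(14)→u(20) fit y≡7x+0 (mod 26); the inverse of 7 mod 26 is 15. Each letter's alphabet position (a=0..z=25) is mapped through 7·x+0 mod 26 — an affine cipher.
On tuner: t(19)→7·19+0≡3=d; u(20)→7·20+0≡10=k; n(13)→7·13+0≡13=n; e(4)→7·4+0≡2=c; r(17)→7·17+0≡15=p (all mod 26).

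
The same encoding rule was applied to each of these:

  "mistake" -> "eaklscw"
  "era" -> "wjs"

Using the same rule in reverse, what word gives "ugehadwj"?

Compare letters: m→e is +18, i→a is +18, s→k is +18 — a constant shift. This is a Caesar cipher with shift 18.
Decoding ugehadwj: u−18=c, g−18=o, e−18=m, h−18=p, a−18=i, d−18=l, w−18=e, j−18=r.

compiler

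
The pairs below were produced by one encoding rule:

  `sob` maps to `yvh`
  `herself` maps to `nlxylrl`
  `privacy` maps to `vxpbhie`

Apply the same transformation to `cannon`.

ihttvt

The rule splits by letter class: vowels +7, consonants +6.
On cannon: c(cons)+6=i, a(vowel)+7=h, n(cons)+6=t, n(cons)+6=t, o(vowel)+7=v, n(cons)+6=t.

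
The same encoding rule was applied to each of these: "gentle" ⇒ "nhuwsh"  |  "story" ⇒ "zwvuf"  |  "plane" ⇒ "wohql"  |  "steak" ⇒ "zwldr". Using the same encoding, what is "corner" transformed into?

jryqlu

Shifts by position in gentle: pos 0: g→n (+7), pos 1: e→h (+3), pos 2: n→u (+7), pos 3: t→w (+3) — repeating every 2. A repeating key of period 2 is used — shifts +7, +3 over and over.
Applying it to corner: c+7=j, o+3=r, r+7=y, n+3=q, e+7=l, r+3=u.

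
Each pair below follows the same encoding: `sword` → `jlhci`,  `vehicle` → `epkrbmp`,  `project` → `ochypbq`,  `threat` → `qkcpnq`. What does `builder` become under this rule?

uxrmipc

s(18)→j(9) and w(22)→l(11) fit y≡7x+13 (mod 26); the inverse of 7 mod 26 is 15. Treating letters as 0–25, the rule is x ↦ 7x + 13 (mod 26).
Applying it to builder: b(1)→7·1+13≡20=u; u(20)→7·20+13≡23=x; i(8)→7·8+13≡17=r; l(11)→7·11+13≡12=m; d(3)→7·3+13≡8=i; e(4)→7·4+13≡15=p; r(17)→7·17+13≡2=c (all mod 26).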